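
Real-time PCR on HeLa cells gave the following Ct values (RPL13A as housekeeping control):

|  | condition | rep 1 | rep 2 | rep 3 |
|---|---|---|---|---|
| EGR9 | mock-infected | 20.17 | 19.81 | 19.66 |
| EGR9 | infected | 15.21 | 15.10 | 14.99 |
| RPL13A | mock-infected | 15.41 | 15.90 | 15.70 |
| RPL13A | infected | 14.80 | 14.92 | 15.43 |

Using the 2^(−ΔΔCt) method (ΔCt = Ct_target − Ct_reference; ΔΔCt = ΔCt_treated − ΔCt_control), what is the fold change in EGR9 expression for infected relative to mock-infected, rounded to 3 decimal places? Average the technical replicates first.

17.877

Mean Ct: EGR9 mock-infected 19.880; EGR9 infected 15.100; RPL13A mock-infected 15.670; RPL13A infected 15.050
ΔCt(mock-infected) = 19.880 − 15.670 = 4.210
ΔCt(infected) = 15.100 − 15.050 = 0.050
ΔΔCt = 0.050 − 4.210 = -4.160
Fold change = 2^(−(-4.160)) = 2^4.160 = 17.8766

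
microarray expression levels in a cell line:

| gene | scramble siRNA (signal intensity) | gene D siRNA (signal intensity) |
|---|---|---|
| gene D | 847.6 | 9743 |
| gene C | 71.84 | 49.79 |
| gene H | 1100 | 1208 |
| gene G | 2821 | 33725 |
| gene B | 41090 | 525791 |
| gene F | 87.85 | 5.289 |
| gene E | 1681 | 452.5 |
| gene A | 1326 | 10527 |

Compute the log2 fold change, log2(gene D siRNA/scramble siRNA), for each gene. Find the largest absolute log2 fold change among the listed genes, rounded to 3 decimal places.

log2(9743/847.6) = 3.523  (gene D)
log2(49.79/71.84) = -0.529  (gene C)
log2(1208/1100) = 0.135  (gene H)
log2(33725/2821) = 3.580  (gene G)
log2(525791/41090) = 3.678  (gene B)
log2(5.289/87.85) = -4.054  (gene F)
log2(452.5/1681) = -1.893  (gene E)
log2(10527/1326) = 2.989  (gene A)
The largest magnitude belongs to gene F.

4.054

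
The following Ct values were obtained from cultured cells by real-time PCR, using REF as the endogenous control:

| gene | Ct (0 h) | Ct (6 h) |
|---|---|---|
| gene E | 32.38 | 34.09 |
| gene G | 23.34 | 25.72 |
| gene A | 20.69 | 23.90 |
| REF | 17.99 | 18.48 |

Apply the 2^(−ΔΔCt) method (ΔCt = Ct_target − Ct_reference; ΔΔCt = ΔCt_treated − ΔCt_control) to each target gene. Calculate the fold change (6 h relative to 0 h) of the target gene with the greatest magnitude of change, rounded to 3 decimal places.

gene E: ΔΔCt = (34.09−18.48) − (32.38−17.99) = 15.61 − 14.39 = 1.22; fold change = 2^-1.22 = 0.429
gene G: ΔΔCt = (25.72−18.48) − (23.34−17.99) = 7.24 − 5.35 = 1.89; fold change = 2^-1.89 = 0.270
gene A: ΔΔCt = (23.90−18.48) − (20.69−17.99) = 5.42 − 2.70 = 2.72; fold change = 2^-2.72 = 0.152
gene A has the largest |ΔΔCt| = 2.72.

0.152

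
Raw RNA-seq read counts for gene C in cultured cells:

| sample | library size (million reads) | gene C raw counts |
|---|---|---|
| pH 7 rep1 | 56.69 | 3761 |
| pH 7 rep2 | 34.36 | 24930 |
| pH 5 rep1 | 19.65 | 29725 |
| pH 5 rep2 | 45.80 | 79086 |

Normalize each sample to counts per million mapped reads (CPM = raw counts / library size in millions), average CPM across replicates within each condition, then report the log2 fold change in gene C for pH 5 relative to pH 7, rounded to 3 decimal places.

2.032

CPM(pH 7 rep1) = 3761 / 56.69 = 66.3433
CPM(pH 7 rep2) = 24930 / 34.36 = 725.5530
CPM(pH 5 rep1) = 29725 / 19.65 = 1512.7226
CPM(pH 5 rep2) = 79086 / 45.80 = 1726.7686
mean CPM(pH 7) = 395.9481; mean CPM(pH 5) = 1619.7456
Fold change = 1619.7456 / 395.9481 = 4.09080
log2(4.09080) = 2.0324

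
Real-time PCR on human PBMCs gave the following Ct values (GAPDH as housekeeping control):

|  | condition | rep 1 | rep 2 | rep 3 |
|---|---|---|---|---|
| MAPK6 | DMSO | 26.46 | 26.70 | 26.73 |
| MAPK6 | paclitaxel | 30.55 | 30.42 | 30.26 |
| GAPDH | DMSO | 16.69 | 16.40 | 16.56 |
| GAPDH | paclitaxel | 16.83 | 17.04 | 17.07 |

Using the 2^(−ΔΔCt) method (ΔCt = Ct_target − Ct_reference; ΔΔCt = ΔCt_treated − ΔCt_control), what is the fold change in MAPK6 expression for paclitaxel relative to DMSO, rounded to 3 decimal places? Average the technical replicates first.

0.098

Mean Ct: MAPK6 DMSO 26.630; MAPK6 paclitaxel 30.410; GAPDH DMSO 16.550; GAPDH paclitaxel 16.980
ΔCt(DMSO) = 26.630 − 16.550 = 10.080
ΔCt(paclitaxel) = 30.410 − 16.980 = 13.430
ΔΔCt = 13.430 − 10.080 = 3.350
Fold change = 2^(−3.350) = 0.0981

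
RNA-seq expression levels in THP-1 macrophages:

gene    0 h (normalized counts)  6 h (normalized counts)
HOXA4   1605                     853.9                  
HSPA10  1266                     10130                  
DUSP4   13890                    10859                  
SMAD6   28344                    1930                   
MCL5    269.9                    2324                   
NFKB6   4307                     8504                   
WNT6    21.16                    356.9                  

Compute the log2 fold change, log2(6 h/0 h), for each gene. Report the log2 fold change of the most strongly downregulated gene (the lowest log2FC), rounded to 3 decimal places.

-3.876

log2(853.9/1605) = -0.910  (HOXA4)
log2(10130/1266) = 3.000  (HSPA10)
log2(10859/13890) = -0.355  (DUSP4)
log2(1930/28344) = -3.876  (SMAD6)
log2(2324/269.9) = 3.106  (MCL5)
log2(8504/4307) = 0.981  (NFKB6)
log2(356.9/21.16) = 4.076  (WNT6)
SMAD6 is most strongly downregulated.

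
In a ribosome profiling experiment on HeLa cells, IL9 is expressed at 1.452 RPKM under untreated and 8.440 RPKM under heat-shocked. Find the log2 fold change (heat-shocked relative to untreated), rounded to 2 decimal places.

Fold change = 8.440 / 1.452 = 5.8127
log2(5.8127) = 2.539

2.54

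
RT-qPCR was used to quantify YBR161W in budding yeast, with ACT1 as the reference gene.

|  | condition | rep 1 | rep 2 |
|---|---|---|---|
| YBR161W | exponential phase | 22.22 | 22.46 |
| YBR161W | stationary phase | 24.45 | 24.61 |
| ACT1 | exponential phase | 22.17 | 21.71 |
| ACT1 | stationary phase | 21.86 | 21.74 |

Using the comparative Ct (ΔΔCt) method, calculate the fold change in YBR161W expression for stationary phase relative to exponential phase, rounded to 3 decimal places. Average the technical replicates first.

Mean Ct: YBR161W exponential phase 22.340; YBR161W stationary phase 24.530; ACT1 exponential phase 21.940; ACT1 stationary phase 21.800
ΔCt(exponential phase) = 22.340 − 21.940 = 0.400
ΔCt(stationary phase) = 24.530 − 21.800 = 2.730
ΔΔCt = 2.730 − 0.400 = 2.330
Fold change = 2^(−2.330) = 0.1989

0.199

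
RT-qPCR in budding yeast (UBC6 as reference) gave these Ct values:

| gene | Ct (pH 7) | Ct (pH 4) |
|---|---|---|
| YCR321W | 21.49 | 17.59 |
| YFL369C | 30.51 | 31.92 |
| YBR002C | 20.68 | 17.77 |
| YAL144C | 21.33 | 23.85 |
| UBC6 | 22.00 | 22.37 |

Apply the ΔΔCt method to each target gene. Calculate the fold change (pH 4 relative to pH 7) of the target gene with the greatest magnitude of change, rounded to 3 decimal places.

YCR321W: ΔΔCt = (17.59−22.37) − (21.49−22.00) = -4.78 − (-0.51) = -4.27; fold change = 2^4.27 = 19.293
YFL369C: ΔΔCt = (31.92−22.37) − (30.51−22.00) = 9.55 − 8.51 = 1.04; fold change = 2^-1.04 = 0.486
YBR002C: ΔΔCt = (17.77−22.37) − (20.68−22.00) = -4.60 − (-1.32) = -3.28; fold change = 2^3.28 = 9.714
YAL144C: ΔΔCt = (23.85−22.37) − (21.33−22.00) = 1.48 − (-0.67) = 2.15; fold change = 2^-2.15 = 0.225
YCR321W has the largest |ΔΔCt| = 4.27.

19.293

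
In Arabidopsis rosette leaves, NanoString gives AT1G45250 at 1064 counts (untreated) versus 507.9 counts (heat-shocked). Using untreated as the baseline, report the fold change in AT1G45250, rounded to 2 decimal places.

0.48

Fold change = 507.9 / 1064 = 0.477
AT1G45250 is downregulated.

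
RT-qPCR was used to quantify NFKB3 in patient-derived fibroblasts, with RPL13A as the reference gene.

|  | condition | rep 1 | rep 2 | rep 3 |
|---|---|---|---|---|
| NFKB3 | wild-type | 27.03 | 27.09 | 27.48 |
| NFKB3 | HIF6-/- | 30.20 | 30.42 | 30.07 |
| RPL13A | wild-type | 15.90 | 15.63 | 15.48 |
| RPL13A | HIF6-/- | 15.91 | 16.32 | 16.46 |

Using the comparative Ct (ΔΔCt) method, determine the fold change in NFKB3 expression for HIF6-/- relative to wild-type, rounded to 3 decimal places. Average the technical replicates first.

Mean Ct: NFKB3 wild-type 27.200; NFKB3 HIF6-/- 30.230; RPL13A wild-type 15.670; RPL13A HIF6-/- 16.230
ΔCt(wild-type) = 27.200 − 15.670 = 11.530
ΔCt(HIF6-/-) = 30.230 − 16.230 = 14.000
ΔΔCt = 14.000 − 11.530 = 2.470
Fold change = 2^(−2.470) = 0.1805

0.180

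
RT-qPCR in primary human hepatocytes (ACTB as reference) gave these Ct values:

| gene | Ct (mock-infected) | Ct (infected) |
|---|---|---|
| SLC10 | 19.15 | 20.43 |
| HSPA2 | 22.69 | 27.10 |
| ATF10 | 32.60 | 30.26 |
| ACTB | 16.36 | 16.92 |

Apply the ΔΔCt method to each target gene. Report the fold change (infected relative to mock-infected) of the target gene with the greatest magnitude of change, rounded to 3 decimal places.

0.069

SLC10: ΔΔCt = (20.43−16.92) − (19.15−16.36) = 3.51 − 2.79 = 0.72; fold change = 2^-0.72 = 0.607
HSPA2: ΔΔCt = (27.10−16.92) − (22.69−16.36) = 10.18 − 6.33 = 3.85; fold change = 2^-3.85 = 0.069
ATF10: ΔΔCt = (30.26−16.92) − (32.60−16.36) = 13.34 − 16.24 = -2.90; fold change = 2^2.90 = 7.464
HSPA2 has the largest |ΔΔCt| = 3.85.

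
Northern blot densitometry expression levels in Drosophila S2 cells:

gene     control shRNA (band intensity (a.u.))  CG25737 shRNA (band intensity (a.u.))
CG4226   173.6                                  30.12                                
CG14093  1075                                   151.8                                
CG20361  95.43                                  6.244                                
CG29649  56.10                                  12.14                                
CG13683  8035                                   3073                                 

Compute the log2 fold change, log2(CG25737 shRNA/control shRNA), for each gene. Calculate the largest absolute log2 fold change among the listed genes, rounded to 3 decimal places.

3.934

log2(30.12/173.6) = -2.527  (CG4226)
log2(151.8/1075) = -2.824  (CG14093)
log2(6.244/95.43) = -3.934  (CG20361)
log2(12.14/56.10) = -2.208  (CG29649)
log2(3073/8035) = -1.387  (CG13683)
The largest magnitude belongs to CG20361.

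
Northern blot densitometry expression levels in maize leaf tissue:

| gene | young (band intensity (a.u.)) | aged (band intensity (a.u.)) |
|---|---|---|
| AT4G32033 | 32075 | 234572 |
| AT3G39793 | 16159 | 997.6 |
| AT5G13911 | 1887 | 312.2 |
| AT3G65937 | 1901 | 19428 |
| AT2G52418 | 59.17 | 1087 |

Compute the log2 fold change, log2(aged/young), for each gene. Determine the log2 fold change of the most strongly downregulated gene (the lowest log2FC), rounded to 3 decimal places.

log2(234572/32075) = 2.871  (AT4G32033)
log2(997.6/16159) = -4.018  (AT3G39793)
log2(312.2/1887) = -2.596  (AT5G13911)
log2(19428/1901) = 3.353  (AT3G65937)
log2(1087/59.17) = 4.199  (AT2G52418)
AT3G39793 is most strongly downregulated.

-4.018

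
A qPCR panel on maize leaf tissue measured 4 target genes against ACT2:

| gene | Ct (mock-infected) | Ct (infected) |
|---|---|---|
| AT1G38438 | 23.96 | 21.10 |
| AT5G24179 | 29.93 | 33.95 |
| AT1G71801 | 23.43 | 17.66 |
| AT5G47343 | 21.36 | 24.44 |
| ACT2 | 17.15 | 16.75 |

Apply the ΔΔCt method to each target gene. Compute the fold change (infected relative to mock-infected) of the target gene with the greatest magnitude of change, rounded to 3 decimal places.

AT1G38438: ΔΔCt = (21.10−16.75) − (23.96−17.15) = 4.35 − 6.81 = -2.46; fold change = 2^2.46 = 5.502
AT5G24179: ΔΔCt = (33.95−16.75) − (29.93−17.15) = 17.20 − 12.78 = 4.42; fold change = 2^-4.42 = 0.047
AT1G71801: ΔΔCt = (17.66−16.75) − (23.43−17.15) = 0.91 − 6.28 = -5.37; fold change = 2^5.37 = 41.355
AT5G47343: ΔΔCt = (24.44−16.75) − (21.36−17.15) = 7.69 − 4.21 = 3.48; fold change = 2^-3.48 = 0.090
AT1G71801 has the largest |ΔΔCt| = 5.37.

41.355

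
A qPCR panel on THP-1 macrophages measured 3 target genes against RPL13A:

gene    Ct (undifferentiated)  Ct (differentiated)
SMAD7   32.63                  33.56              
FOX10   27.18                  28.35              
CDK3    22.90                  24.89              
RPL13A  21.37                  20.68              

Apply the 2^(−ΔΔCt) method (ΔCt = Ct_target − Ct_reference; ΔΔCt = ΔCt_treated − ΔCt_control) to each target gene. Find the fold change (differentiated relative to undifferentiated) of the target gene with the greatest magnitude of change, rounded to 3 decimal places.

SMAD7: ΔΔCt = (33.56−20.68) − (32.63−21.37) = 12.88 − 11.26 = 1.62; fold change = 2^-1.62 = 0.325
FOX10: ΔΔCt = (28.35−20.68) − (27.18−21.37) = 7.67 − 5.81 = 1.86; fold change = 2^-1.86 = 0.275
CDK3: ΔΔCt = (24.89−20.68) − (22.90−21.37) = 4.21 − 1.53 = 2.68; fold change = 2^-2.68 = 0.156
CDK3 has the largest |ΔΔCt| = 2.68.

0.156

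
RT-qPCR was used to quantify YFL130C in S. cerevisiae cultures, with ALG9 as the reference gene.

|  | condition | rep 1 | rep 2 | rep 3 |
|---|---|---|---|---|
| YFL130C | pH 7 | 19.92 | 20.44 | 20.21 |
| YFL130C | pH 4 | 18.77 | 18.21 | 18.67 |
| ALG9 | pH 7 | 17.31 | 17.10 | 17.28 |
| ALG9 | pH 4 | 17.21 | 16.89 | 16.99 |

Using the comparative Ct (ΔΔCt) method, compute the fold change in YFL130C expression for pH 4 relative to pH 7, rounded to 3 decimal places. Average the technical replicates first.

2.713

Mean Ct: YFL130C pH 7 20.190; YFL130C pH 4 18.550; ALG9 pH 7 17.230; ALG9 pH 4 17.030
ΔCt(pH 7) = 20.190 − 17.230 = 2.960
ΔCt(pH 4) = 18.550 − 17.030 = 1.520
ΔΔCt = 1.520 − 2.960 = -1.440
Fold change = 2^(−(-1.440)) = 2^1.440 = 2.7132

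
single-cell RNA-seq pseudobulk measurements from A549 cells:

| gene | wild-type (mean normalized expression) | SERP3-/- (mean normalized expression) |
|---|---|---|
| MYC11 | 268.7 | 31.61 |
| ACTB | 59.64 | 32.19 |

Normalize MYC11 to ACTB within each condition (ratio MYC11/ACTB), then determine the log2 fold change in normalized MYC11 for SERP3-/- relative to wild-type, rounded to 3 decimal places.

-2.198

MYC11/ACTB (wild-type) = 268.7 / 59.64 = 4.5054
MYC11/ACTB (SERP3-/-) = 31.61 / 32.19 = 0.98198
Fold change = 0.98198 / 4.5054 = 0.2180
log2(0.2180) = -2.1979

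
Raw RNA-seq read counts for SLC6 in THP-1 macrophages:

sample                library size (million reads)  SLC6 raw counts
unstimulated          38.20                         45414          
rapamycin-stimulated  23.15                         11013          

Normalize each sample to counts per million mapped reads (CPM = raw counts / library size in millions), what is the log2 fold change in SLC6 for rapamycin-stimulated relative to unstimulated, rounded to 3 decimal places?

-1.321

CPM(unstimulated) = 45414 / 38.20 = 1188.8482
CPM(rapamycin-stimulated) = 11013 / 23.15 = 475.7235
Fold change = 475.7235 / 1188.8482 = 0.40016
log2(0.40016) = -1.3214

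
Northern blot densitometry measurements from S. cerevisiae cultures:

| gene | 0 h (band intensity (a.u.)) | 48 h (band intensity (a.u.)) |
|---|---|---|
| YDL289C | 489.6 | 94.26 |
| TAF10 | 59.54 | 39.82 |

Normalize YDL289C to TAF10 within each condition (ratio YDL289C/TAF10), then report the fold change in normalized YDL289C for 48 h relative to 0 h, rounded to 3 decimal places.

YDL289C/TAF10 (0 h) = 489.6 / 59.54 = 8.223
YDL289C/TAF10 (48 h) = 94.26 / 39.82 = 2.3672
Fold change = 2.3672 / 8.223 = 0.2879

0.288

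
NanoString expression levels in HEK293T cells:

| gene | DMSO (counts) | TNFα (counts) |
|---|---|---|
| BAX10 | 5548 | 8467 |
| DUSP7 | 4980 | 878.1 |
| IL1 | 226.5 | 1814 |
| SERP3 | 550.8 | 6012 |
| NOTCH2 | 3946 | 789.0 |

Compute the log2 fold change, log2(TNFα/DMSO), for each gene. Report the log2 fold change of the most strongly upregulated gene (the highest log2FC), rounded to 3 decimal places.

log2(8467/5548) = 0.610  (BAX10)
log2(878.1/4980) = -2.504  (DUSP7)
log2(1814/226.5) = 3.002  (IL1)
log2(6012/550.8) = 3.448  (SERP3)
log2(789.0/3946) = -2.322  (NOTCH2)
SERP3 is most strongly upregulated.

3.448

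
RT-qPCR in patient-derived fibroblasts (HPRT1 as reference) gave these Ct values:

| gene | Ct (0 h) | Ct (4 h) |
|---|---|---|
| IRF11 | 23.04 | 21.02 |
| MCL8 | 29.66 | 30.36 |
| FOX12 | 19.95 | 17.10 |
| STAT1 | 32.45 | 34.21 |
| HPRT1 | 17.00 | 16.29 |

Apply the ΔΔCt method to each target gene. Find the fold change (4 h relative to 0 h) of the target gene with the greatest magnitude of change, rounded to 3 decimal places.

IRF11: ΔΔCt = (21.02−16.29) − (23.04−17.00) = 4.73 − 6.04 = -1.31; fold change = 2^1.31 = 2.479
MCL8: ΔΔCt = (30.36−16.29) − (29.66−17.00) = 14.07 − 12.66 = 1.41; fold change = 2^-1.41 = 0.376
FOX12: ΔΔCt = (17.10−16.29) − (19.95−17.00) = 0.81 − 2.95 = -2.14; fold change = 2^2.14 = 4.408
STAT1: ΔΔCt = (34.21−16.29) − (32.45−17.00) = 17.92 − 15.45 = 2.47; fold change = 2^-2.47 = 0.180
STAT1 has the largest |ΔΔCt| = 2.47.

0.180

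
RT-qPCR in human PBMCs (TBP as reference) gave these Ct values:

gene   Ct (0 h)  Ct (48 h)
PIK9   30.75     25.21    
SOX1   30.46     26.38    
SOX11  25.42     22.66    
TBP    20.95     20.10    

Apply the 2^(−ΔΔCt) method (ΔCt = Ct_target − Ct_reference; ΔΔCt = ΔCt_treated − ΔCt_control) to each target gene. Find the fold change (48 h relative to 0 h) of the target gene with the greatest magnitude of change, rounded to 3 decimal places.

25.813

PIK9: ΔΔCt = (25.21−20.10) − (30.75−20.95) = 5.11 − 9.80 = -4.69; fold change = 2^4.69 = 25.813
SOX1: ΔΔCt = (26.38−20.10) − (30.46−20.95) = 6.28 − 9.51 = -3.23; fold change = 2^3.23 = 9.383
SOX11: ΔΔCt = (22.66−20.10) − (25.42−20.95) = 2.56 − 4.47 = -1.91; fold change = 2^1.91 = 3.758
PIK9 has the largest |ΔΔCt| = 4.69.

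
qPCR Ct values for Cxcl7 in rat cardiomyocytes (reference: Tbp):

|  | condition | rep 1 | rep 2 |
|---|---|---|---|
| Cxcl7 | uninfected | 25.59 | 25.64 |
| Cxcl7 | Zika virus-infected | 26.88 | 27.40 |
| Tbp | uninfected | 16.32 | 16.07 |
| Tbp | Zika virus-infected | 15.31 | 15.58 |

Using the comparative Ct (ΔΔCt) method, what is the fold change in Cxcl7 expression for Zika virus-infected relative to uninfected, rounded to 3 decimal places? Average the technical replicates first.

0.207

Mean Ct: Cxcl7 uninfected 25.615; Cxcl7 Zika virus-infected 27.140; Tbp uninfected 16.195; Tbp Zika virus-infected 15.445
ΔCt(uninfected) = 25.615 − 16.195 = 9.420
ΔCt(Zika virus-infected) = 27.140 − 15.445 = 11.695
ΔΔCt = 11.695 − 9.420 = 2.275
Fold change = 2^(−2.275) = 0.2066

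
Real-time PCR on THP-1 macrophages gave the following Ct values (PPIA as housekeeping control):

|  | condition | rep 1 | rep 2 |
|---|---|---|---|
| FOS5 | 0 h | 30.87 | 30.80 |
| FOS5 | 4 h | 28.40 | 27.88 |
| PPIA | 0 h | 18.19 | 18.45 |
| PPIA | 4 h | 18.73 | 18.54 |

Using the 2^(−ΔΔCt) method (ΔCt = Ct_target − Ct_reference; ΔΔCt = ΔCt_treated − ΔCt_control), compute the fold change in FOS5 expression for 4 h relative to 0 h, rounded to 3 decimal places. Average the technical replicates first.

Mean Ct: FOS5 0 h 30.835; FOS5 4 h 28.140; PPIA 0 h 18.320; PPIA 4 h 18.635
ΔCt(0 h) = 30.835 − 18.320 = 12.515
ΔCt(4 h) = 28.140 − 18.635 = 9.505
ΔΔCt = 9.505 − 12.515 = -3.010
Fold change = 2^(−(-3.010)) = 2^3.010 = 8.0556

8.056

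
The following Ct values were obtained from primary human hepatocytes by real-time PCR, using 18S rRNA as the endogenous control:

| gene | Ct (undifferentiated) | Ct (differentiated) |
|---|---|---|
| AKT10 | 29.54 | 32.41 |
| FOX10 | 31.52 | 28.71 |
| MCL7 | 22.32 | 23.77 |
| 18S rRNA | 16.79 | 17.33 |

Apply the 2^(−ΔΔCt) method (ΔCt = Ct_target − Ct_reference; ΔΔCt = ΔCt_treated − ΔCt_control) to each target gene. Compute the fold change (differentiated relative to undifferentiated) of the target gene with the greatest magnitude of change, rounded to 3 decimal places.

10.196

AKT10: ΔΔCt = (32.41−17.33) − (29.54−16.79) = 15.08 − 12.75 = 2.33; fold change = 2^-2.33 = 0.199
FOX10: ΔΔCt = (28.71−17.33) − (31.52−16.79) = 11.38 − 14.73 = -3.35; fold change = 2^3.35 = 10.196
MCL7: ΔΔCt = (23.77−17.33) − (22.32−16.79) = 6.44 − 5.53 = 0.91; fold change = 2^-0.91 = 0.532
FOX10 has the largest |ΔΔCt| = 3.35.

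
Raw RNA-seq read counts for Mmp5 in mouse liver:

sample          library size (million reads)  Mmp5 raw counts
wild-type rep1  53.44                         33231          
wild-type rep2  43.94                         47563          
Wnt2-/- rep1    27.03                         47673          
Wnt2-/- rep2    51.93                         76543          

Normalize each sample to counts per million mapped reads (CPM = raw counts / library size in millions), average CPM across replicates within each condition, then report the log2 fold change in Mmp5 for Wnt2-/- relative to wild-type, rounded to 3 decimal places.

CPM(wild-type rep1) = 33231 / 53.44 = 621.8376
CPM(wild-type rep2) = 47563 / 43.94 = 1082.4533
CPM(Wnt2-/- rep1) = 47673 / 27.03 = 1763.7070
CPM(Wnt2-/- rep2) = 76543 / 51.93 = 1473.9650
mean CPM(wild-type) = 852.1455; mean CPM(Wnt2-/-) = 1618.8360
Fold change = 1618.8360 / 852.1455 = 1.89972
log2(1.89972) = 0.9258

0.926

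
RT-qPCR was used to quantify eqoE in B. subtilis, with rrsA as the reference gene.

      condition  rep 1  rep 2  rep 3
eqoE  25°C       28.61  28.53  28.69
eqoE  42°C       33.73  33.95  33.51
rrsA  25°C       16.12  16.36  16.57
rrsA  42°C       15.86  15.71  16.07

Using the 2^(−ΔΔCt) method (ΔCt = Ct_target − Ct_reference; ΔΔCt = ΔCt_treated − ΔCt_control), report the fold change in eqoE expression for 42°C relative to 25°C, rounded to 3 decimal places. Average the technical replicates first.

Mean Ct: eqoE 25°C 28.610; eqoE 42°C 33.730; rrsA 25°C 16.350; rrsA 42°C 15.880
ΔCt(25°C) = 28.610 − 16.350 = 12.260
ΔCt(42°C) = 33.730 − 15.880 = 17.850
ΔΔCt = 17.850 − 12.260 = 5.590
Fold change = 2^(−5.590) = 0.0208

0.021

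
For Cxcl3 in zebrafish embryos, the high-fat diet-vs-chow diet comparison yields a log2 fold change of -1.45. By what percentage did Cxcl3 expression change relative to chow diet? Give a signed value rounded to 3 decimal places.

Fold change = 2^(-1.45) = 0.3660
Percent change = (FC − 1) × 100% = (0.3660 − 1) × 100 = -63.398%

-63.398%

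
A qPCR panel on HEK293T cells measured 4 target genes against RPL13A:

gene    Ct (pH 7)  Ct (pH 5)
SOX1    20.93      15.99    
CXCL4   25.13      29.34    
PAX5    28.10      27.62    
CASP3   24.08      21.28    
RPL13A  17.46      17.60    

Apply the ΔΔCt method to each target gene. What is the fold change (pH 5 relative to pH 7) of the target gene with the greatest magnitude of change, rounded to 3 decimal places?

33.825

SOX1: ΔΔCt = (15.99−17.60) − (20.93−17.46) = -1.61 − 3.47 = -5.08; fold change = 2^5.08 = 33.825
CXCL4: ΔΔCt = (29.34−17.60) − (25.13−17.46) = 11.74 − 7.67 = 4.07; fold change = 2^-4.07 = 0.060
PAX5: ΔΔCt = (27.62−17.60) − (28.10−17.46) = 10.02 − 10.64 = -0.62; fold change = 2^0.62 = 1.537
CASP3: ΔΔCt = (21.28−17.60) − (24.08−17.46) = 3.68 − 6.62 = -2.94; fold change = 2^2.94 = 7.674
SOX1 has the largest |ΔΔCt| = 5.08.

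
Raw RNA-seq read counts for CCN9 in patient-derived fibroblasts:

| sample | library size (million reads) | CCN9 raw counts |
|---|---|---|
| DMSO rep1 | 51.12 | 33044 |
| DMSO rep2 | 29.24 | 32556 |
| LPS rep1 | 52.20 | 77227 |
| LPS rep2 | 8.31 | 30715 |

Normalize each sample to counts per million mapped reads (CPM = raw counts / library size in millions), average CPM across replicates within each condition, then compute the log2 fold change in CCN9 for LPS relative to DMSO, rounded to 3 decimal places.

1.556

CPM(DMSO rep1) = 33044 / 51.12 = 646.4006
CPM(DMSO rep2) = 32556 / 29.24 = 1113.4063
CPM(LPS rep1) = 77227 / 52.20 = 1479.4444
CPM(LPS rep2) = 30715 / 8.31 = 3696.1492
mean CPM(DMSO) = 879.9035; mean CPM(LPS) = 2587.7968
Fold change = 2587.7968 / 879.9035 = 2.94100
log2(2.94100) = 1.5563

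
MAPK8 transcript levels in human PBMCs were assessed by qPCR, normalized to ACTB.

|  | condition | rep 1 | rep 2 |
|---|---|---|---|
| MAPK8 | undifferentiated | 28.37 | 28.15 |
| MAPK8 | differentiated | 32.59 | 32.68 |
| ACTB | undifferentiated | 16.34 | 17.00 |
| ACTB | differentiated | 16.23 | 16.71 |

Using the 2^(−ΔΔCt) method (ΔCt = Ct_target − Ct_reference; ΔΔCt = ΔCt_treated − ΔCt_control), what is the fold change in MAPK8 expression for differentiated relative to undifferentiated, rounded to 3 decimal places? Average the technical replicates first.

0.042

Mean Ct: MAPK8 undifferentiated 28.260; MAPK8 differentiated 32.635; ACTB undifferentiated 16.670; ACTB differentiated 16.470
ΔCt(undifferentiated) = 28.260 − 16.670 = 11.590
ΔCt(differentiated) = 32.635 − 16.470 = 16.165
ΔΔCt = 16.165 − 11.590 = 4.575
Fold change = 2^(−4.575) = 0.0420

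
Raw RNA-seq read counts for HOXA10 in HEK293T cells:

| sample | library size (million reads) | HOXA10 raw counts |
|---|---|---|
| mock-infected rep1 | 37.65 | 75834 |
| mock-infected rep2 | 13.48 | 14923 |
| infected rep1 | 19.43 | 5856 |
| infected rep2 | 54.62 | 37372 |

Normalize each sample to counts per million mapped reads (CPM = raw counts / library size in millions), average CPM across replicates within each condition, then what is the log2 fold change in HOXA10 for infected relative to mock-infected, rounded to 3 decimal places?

CPM(mock-infected rep1) = 75834 / 37.65 = 2014.1833
CPM(mock-infected rep2) = 14923 / 13.48 = 1107.0475
CPM(infected rep1) = 5856 / 19.43 = 301.3896
CPM(infected rep2) = 37372 / 54.62 = 684.2182
mean CPM(mock-infected) = 1560.6154; mean CPM(infected) = 492.8039
Fold change = 492.8039 / 1560.6154 = 0.31578
log2(0.31578) = -1.6630

-1.663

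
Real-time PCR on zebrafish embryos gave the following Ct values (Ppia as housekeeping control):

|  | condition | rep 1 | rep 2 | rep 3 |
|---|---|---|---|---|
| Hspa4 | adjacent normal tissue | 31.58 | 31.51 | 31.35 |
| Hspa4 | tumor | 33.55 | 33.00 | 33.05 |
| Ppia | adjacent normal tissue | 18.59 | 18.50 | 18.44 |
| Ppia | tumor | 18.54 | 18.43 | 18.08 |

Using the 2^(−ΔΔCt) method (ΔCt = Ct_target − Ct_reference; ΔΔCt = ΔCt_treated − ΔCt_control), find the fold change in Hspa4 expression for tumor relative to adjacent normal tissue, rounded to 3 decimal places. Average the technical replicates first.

Mean Ct: Hspa4 adjacent normal tissue 31.480; Hspa4 tumor 33.200; Ppia adjacent normal tissue 18.510; Ppia tumor 18.350
ΔCt(adjacent normal tissue) = 31.480 − 18.510 = 12.970
ΔCt(tumor) = 33.200 − 18.350 = 14.850
ΔΔCt = 14.850 − 12.970 = 1.880
Fold change = 2^(−1.880) = 0.2717

0.272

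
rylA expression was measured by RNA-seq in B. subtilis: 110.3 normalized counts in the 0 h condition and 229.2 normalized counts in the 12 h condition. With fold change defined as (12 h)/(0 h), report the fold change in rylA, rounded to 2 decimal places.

2.08

Fold change = 229.2 / 110.3 = 2.078
rylA is upregulated.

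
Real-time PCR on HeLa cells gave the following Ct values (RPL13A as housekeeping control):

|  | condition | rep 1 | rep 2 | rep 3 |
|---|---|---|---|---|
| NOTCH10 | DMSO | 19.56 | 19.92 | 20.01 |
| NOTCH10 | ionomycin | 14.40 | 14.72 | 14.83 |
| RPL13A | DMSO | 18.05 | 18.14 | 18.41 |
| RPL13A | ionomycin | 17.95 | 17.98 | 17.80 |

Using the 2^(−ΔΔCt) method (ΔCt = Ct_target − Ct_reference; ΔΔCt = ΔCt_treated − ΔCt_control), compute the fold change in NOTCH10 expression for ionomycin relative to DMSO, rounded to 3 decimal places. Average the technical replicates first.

29.651

Mean Ct: NOTCH10 DMSO 19.830; NOTCH10 ionomycin 14.650; RPL13A DMSO 18.200; RPL13A ionomycin 17.910
ΔCt(DMSO) = 19.830 − 18.200 = 1.630
ΔCt(ionomycin) = 14.650 − 17.910 = -3.260
ΔΔCt = -3.260 − 1.630 = -4.890
Fold change = 2^(−(-4.890)) = 2^4.890 = 29.6508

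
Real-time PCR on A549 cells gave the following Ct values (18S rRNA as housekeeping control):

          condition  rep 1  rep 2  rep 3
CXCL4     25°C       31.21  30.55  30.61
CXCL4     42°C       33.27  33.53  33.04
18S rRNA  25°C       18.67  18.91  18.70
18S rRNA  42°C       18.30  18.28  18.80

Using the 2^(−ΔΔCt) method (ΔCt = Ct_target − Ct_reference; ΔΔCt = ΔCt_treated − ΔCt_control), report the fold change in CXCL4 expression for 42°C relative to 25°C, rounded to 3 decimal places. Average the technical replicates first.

0.145

Mean Ct: CXCL4 25°C 30.790; CXCL4 42°C 33.280; 18S rRNA 25°C 18.760; 18S rRNA 42°C 18.460
ΔCt(25°C) = 30.790 − 18.760 = 12.030
ΔCt(42°C) = 33.280 − 18.460 = 14.820
ΔΔCt = 14.820 − 12.030 = 2.790
Fold change = 2^(−2.790) = 0.1446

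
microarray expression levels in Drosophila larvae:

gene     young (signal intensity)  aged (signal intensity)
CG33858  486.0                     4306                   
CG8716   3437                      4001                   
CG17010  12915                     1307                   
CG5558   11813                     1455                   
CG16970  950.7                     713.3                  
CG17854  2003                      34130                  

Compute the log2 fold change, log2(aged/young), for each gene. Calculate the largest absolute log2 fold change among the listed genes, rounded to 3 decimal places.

4.091

log2(4306/486.0) = 3.147  (CG33858)
log2(4001/3437) = 0.219  (CG8716)
log2(1307/12915) = -3.305  (CG17010)
log2(1455/11813) = -3.021  (CG5558)
log2(713.3/950.7) = -0.414  (CG16970)
log2(34130/2003) = 4.091  (CG17854)
The largest magnitude belongs to CG17854.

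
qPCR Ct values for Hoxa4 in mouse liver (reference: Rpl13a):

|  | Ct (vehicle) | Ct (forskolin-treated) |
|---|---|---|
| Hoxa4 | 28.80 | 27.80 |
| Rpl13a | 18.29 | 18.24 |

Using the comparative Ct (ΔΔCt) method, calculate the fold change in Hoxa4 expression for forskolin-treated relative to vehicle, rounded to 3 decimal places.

1.932

ΔCt(vehicle) = 28.800 − 18.290 = 10.510
ΔCt(forskolin-treated) = 27.800 − 18.240 = 9.560
ΔΔCt = 9.560 − 10.510 = -0.950
Fold change = 2^(−(-0.950)) = 2^0.950 = 1.9319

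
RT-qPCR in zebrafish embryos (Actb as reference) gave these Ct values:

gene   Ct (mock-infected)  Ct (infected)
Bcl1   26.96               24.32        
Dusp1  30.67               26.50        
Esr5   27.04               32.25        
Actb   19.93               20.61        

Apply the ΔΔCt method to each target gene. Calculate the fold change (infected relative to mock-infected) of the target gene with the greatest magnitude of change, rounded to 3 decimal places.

28.840

Bcl1: ΔΔCt = (24.32−20.61) − (26.96−19.93) = 3.71 − 7.03 = -3.32; fold change = 2^3.32 = 9.987
Dusp1: ΔΔCt = (26.50−20.61) − (30.67−19.93) = 5.89 − 10.74 = -4.85; fold change = 2^4.85 = 28.840
Esr5: ΔΔCt = (32.25−20.61) − (27.04−19.93) = 11.64 − 7.11 = 4.53; fold change = 2^-4.53 = 0.043
Dusp1 has the largest |ΔΔCt| = 4.85.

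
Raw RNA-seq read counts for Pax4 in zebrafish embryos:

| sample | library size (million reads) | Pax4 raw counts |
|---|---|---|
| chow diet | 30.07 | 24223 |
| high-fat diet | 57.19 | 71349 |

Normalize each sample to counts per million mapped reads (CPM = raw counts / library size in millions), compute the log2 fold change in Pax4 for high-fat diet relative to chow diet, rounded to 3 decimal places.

0.631

CPM(chow diet) = 24223 / 30.07 = 805.5537
CPM(high-fat diet) = 71349 / 57.19 = 1247.5782
Fold change = 1247.5782 / 805.5537 = 1.54872
log2(1.54872) = 0.6311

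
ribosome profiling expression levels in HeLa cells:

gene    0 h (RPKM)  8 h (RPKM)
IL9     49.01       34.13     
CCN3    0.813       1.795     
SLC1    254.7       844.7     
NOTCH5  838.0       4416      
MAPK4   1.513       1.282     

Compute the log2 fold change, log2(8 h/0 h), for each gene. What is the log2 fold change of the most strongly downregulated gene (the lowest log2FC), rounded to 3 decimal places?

-0.522

log2(34.13/49.01) = -0.522  (IL9)
log2(1.795/0.813) = 1.143  (CCN3)
log2(844.7/254.7) = 1.730  (SLC1)
log2(4416/838.0) = 2.398  (NOTCH5)
log2(1.282/1.513) = -0.239  (MAPK4)
IL9 is most strongly downregulated.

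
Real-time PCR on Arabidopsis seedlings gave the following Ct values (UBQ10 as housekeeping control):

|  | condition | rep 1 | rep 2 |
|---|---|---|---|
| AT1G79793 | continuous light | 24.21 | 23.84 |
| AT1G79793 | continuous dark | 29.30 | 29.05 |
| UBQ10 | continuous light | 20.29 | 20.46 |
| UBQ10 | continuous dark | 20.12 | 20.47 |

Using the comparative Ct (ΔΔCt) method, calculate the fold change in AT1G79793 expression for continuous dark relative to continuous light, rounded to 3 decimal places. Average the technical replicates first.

Mean Ct: AT1G79793 continuous light 24.025; AT1G79793 continuous dark 29.175; UBQ10 continuous light 20.375; UBQ10 continuous dark 20.295
ΔCt(continuous light) = 24.025 − 20.375 = 3.650
ΔCt(continuous dark) = 29.175 − 20.295 = 8.880
ΔΔCt = 8.880 − 3.650 = 5.230
Fold change = 2^(−5.230) = 0.0266

0.027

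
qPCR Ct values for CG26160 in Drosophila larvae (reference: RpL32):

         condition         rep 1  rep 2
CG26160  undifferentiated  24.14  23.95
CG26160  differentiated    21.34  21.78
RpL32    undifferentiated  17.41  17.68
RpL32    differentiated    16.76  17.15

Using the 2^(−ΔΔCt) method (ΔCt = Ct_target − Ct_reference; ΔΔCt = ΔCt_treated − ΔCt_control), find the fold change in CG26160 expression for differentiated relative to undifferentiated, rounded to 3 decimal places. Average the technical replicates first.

Mean Ct: CG26160 undifferentiated 24.045; CG26160 differentiated 21.560; RpL32 undifferentiated 17.545; RpL32 differentiated 16.955
ΔCt(undifferentiated) = 24.045 − 17.545 = 6.500
ΔCt(differentiated) = 21.560 − 16.955 = 4.605
ΔΔCt = 4.605 − 6.500 = -1.895
Fold change = 2^(−(-1.895)) = 2^1.895 = 3.7192

3.719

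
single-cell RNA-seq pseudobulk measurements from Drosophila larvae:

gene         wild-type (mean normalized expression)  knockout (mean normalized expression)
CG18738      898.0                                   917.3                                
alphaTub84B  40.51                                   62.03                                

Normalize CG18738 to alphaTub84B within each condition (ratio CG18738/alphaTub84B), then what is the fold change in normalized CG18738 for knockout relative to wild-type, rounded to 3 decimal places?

CG18738/alphaTub84B (wild-type) = 898.0 / 40.51 = 22.167
CG18738/alphaTub84B (knockout) = 917.3 / 62.03 = 14.788
Fold change = 14.788 / 22.167 = 0.6671

0.667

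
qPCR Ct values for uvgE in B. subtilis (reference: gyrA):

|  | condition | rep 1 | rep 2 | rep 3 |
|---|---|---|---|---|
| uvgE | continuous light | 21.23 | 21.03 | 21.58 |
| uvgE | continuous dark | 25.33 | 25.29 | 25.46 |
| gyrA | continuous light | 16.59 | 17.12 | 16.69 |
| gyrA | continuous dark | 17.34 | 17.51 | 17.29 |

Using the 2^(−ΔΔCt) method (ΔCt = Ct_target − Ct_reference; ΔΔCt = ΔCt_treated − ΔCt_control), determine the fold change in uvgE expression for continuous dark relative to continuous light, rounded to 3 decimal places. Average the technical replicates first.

Mean Ct: uvgE continuous light 21.280; uvgE continuous dark 25.360; gyrA continuous light 16.800; gyrA continuous dark 17.380
ΔCt(continuous light) = 21.280 − 16.800 = 4.480
ΔCt(continuous dark) = 25.360 − 17.380 = 7.980
ΔΔCt = 7.980 − 4.480 = 3.500
Fold change = 2^(−3.500) = 0.0884

0.088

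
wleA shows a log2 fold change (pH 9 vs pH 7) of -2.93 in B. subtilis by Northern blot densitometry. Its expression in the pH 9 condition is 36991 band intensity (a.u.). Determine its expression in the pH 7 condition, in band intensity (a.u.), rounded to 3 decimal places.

281912.257

Fold change = 2^(-2.93) = 0.1312
pH 7 expression = 36991 / 0.1312 = 281912.257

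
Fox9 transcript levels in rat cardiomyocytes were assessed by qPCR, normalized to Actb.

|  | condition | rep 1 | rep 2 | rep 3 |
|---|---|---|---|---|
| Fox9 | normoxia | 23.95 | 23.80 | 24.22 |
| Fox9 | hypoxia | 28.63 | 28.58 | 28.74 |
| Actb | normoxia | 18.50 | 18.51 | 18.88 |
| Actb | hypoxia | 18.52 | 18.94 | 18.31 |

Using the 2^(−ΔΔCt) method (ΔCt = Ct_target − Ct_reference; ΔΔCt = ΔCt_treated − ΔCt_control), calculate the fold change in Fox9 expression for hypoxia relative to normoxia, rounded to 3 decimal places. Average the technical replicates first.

Mean Ct: Fox9 normoxia 23.990; Fox9 hypoxia 28.650; Actb normoxia 18.630; Actb hypoxia 18.590
ΔCt(normoxia) = 23.990 − 18.630 = 5.360
ΔCt(hypoxia) = 28.650 − 18.590 = 10.060
ΔΔCt = 10.060 − 5.360 = 4.700
Fold change = 2^(−4.700) = 0.0385

0.038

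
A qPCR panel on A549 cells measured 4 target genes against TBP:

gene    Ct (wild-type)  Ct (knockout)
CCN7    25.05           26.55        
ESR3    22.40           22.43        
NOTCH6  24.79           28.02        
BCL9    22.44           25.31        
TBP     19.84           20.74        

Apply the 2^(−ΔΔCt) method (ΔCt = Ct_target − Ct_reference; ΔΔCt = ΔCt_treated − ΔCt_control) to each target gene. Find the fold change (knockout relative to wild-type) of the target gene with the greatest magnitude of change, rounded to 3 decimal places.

CCN7: ΔΔCt = (26.55−20.74) − (25.05−19.84) = 5.81 − 5.21 = 0.60; fold change = 2^-0.60 = 0.660
ESR3: ΔΔCt = (22.43−20.74) − (22.40−19.84) = 1.69 − 2.56 = -0.87; fold change = 2^0.87 = 1.828
NOTCH6: ΔΔCt = (28.02−20.74) − (24.79−19.84) = 7.28 − 4.95 = 2.33; fold change = 2^-2.33 = 0.199
BCL9: ΔΔCt = (25.31−20.74) − (22.44−19.84) = 4.57 − 2.60 = 1.97; fold change = 2^-1.97 = 0.255
NOTCH6 has the largest |ΔΔCt| = 2.33.

0.199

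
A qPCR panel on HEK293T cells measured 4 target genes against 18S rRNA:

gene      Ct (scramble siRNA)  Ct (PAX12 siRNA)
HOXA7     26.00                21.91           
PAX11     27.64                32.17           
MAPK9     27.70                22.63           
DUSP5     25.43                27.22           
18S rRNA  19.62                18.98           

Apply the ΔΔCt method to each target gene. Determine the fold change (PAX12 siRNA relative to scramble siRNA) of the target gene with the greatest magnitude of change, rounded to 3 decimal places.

HOXA7: ΔΔCt = (21.91−18.98) − (26.00−19.62) = 2.93 − 6.38 = -3.45; fold change = 2^3.45 = 10.928
PAX11: ΔΔCt = (32.17−18.98) − (27.64−19.62) = 13.19 − 8.02 = 5.17; fold change = 2^-5.17 = 0.028
MAPK9: ΔΔCt = (22.63−18.98) − (27.70−19.62) = 3.65 − 8.08 = -4.43; fold change = 2^4.43 = 21.556
DUSP5: ΔΔCt = (27.22−18.98) − (25.43−19.62) = 8.24 − 5.81 = 2.43; fold change = 2^-2.43 = 0.186
PAX11 has the largest |ΔΔCt| = 5.17.

0.028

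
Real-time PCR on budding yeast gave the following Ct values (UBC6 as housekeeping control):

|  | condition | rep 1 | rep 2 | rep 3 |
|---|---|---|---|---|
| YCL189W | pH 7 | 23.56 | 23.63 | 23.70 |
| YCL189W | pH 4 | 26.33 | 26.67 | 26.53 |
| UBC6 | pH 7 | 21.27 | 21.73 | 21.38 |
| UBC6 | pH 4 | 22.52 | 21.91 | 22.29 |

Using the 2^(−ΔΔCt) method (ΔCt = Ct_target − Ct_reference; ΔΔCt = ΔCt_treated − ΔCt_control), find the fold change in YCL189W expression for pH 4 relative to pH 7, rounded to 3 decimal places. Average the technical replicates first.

Mean Ct: YCL189W pH 7 23.630; YCL189W pH 4 26.510; UBC6 pH 7 21.460; UBC6 pH 4 22.240
ΔCt(pH 7) = 23.630 − 21.460 = 2.170
ΔCt(pH 4) = 26.510 − 22.240 = 4.270
ΔΔCt = 4.270 − 2.170 = 2.100
Fold change = 2^(−2.100) = 0.2333

0.233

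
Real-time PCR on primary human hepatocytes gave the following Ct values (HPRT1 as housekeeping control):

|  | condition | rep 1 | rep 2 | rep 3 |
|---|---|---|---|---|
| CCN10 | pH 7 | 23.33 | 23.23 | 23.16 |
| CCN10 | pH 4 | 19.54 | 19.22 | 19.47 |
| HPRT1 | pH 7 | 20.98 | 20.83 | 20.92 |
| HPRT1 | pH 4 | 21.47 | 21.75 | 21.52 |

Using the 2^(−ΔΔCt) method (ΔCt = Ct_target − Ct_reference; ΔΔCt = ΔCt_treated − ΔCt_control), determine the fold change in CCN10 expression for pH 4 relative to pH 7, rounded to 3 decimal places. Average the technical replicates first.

22.627

Mean Ct: CCN10 pH 7 23.240; CCN10 pH 4 19.410; HPRT1 pH 7 20.910; HPRT1 pH 4 21.580
ΔCt(pH 7) = 23.240 − 20.910 = 2.330
ΔCt(pH 4) = 19.410 − 21.580 = -2.170
ΔΔCt = -2.170 − 2.330 = -4.500
Fold change = 2^(−(-4.500)) = 2^4.500 = 22.6274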